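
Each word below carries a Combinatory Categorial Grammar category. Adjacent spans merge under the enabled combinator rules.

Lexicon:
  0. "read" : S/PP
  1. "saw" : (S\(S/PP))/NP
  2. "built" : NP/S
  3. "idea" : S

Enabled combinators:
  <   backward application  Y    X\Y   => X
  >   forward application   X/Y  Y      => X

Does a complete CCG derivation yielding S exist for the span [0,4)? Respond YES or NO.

[0,4] S   <
  [0,1] "read" : S/PP
  [1,4] S\(S/PP)   >
    [1,2] "saw" : (S\(S/PP))/NP
    [2,4] NP   >
      [2,3] "built" : NP/S
      [3,4] "idea" : S

YES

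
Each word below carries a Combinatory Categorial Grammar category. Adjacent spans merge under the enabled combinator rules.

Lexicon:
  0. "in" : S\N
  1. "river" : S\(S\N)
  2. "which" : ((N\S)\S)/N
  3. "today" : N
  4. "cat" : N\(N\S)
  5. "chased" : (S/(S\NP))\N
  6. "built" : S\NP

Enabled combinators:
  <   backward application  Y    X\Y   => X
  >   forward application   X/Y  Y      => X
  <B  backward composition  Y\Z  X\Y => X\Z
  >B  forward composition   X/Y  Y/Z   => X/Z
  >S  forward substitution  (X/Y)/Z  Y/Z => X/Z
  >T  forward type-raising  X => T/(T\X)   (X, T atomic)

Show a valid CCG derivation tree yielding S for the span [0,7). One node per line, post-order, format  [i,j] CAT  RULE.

[0,1] S\N  lex  "in"
[1,2] S\(S\N)  lex  "river"
[0,2] S  <  k=1
[2,3] ((N\S)\S)/N  lex  "which"
[3,4] N  lex  "today"
[2,4] (N\S)\S  >  k=3
[0,4] N\S  <  k=2
[4,5] N\(N\S)  lex  "cat"
[0,5] N  <  k=4
[5,6] (S/(S\NP))\N  lex  "chased"
[0,6] S/(S\NP)  <  k=5
[6,7] S\NP  lex  "built"
[0,7] S  >  k=6

[0,7] S   >
  [0,6] S/(S\NP)   <
    [0,5] N   <
      [0,4] N\S   <
        [0,2] S   <
          [0,1] "in" : S\N
          [1,2] "river" : S\(S\N)
        [2,4] (N\S)\S   >
          [2,3] "which" : ((N\S)\S)/N
          [3,4] "today" : N
      [4,5] "cat" : N\(N\S)
    [5,6] "chased" : (S/(S\NP))\N
  [6,7] "built" : S\NP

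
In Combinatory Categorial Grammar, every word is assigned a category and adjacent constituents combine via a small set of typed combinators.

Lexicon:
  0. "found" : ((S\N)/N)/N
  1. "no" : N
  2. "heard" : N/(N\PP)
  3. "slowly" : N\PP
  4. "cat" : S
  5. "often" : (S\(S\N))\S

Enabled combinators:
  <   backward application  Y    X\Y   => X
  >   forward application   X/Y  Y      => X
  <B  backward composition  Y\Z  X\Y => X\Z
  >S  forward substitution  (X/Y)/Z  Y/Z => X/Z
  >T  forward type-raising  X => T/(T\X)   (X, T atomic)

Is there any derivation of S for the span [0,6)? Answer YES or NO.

[0,6] S   <
  [0,4] S\N   >
    [0,2] (S\N)/N   >
      [0,1] "found" : ((S\N)/N)/N
      [1,2] "no" : N
    [2,4] N   >
      [2,3] "heard" : N/(N\PP)
      [3,4] "slowly" : N\PP
  [4,6] S\(S\N)   <
    [4,5] "cat" : S
    [5,6] "often" : (S\(S\N))\S

YES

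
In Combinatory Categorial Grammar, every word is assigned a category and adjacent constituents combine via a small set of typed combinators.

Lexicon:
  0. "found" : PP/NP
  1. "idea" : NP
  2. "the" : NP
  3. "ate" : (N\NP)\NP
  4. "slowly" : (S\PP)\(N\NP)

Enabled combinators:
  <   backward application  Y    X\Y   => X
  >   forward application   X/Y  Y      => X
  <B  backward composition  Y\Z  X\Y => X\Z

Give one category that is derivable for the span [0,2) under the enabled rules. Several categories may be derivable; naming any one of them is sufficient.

PP

[0,5] S   <
  [0,2] PP   >
    [0,1] "found" : PP/NP
    [1,2] "idea" : NP
  [2,5] S\PP   <
    [2,4] N\NP   <
      [2,3] "the" : NP
      [3,4] "ate" : (N\NP)\NP
    [4,5] "slowly" : (S\PP)\(N\NP)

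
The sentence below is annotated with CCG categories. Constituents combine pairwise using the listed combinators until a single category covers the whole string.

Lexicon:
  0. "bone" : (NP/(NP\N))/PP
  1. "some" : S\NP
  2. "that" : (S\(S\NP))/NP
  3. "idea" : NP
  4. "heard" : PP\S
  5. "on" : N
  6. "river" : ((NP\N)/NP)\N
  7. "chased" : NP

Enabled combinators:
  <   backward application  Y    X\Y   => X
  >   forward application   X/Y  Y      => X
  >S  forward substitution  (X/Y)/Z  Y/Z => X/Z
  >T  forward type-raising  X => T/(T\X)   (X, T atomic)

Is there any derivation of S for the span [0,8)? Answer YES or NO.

NO

(NP/(NP\N))/PP S\NP (S\(S\NP))/NP NP PP\S N ((NP\N)/NP)\N NP
CKY chart[0,8] = {N/(N\NP), NP, NP/(NP\NP), PP/(PP\NP), S/(S\NP)}; S ∉ chart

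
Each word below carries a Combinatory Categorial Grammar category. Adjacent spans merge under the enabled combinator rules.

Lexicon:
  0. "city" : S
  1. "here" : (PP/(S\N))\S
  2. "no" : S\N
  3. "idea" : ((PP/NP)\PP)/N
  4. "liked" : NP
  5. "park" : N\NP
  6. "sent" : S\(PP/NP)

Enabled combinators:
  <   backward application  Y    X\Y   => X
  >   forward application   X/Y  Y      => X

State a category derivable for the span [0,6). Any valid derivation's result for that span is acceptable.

PP/NP

[0,7] S   <
  [0,6] PP/NP   <
    [0,3] PP   >
      [0,2] PP/(S\N)   <
        [0,1] "city" : S
        [1,2] "here" : (PP/(S\N))\S
      [2,3] "no" : S\N
    [3,6] (PP/NP)\PP   >
      [3,4] "idea" : ((PP/NP)\PP)/N
      [4,6] N   <
        [4,5] "liked" : NP
        [5,6] "park" : N\NP
  [6,7] "sent" : S\(PP/NP)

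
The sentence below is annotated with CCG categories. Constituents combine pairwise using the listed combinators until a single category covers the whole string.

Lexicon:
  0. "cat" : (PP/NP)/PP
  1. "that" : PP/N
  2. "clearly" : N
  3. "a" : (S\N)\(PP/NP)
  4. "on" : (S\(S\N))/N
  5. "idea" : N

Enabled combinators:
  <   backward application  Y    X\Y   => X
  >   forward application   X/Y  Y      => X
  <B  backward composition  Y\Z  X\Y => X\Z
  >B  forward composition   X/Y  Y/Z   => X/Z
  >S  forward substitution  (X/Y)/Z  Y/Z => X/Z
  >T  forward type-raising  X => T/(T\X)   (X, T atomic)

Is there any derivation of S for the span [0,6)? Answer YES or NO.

[0,6] S   <
  [0,4] S\N   <
    [0,3] PP/NP   >
      [0,1] "cat" : (PP/NP)/PP
      [1,3] PP   >
        [1,2] "that" : PP/N
        [2,3] "clearly" : N
    [3,4] "a" : (S\N)\(PP/NP)
  [4,6] S\(S\N)   >
    [4,5] "on" : (S\(S\N))/N
    [5,6] "idea" : N

YES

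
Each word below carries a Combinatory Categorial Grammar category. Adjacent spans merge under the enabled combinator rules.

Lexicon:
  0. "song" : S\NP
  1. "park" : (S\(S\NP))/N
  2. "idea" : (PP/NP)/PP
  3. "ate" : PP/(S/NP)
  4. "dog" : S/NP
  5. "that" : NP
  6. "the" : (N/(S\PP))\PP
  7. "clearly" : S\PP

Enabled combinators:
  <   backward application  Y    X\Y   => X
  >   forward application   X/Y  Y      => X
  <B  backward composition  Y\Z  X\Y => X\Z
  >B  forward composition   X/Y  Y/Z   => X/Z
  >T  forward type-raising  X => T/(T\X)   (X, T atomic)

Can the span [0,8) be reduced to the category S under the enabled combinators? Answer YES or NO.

YES

[0,8] S   <
  [0,1] "song" : S\NP
  [1,8] S\(S\NP)   >
    [1,2] "park" : (S\(S\NP))/N
    [2,8] N   >
      [2,7] N/(S\PP)   <
        [2,6] PP   >
          [2,5] PP/NP   >
            [2,3] "idea" : (PP/NP)/PP
            [3,5] PP   >
              [3,4] "ate" : PP/(S/NP)
              [4,5] "dog" : S/NP
          [5,6] "that" : NP
        [6,7] "the" : (N/(S\PP))\PP
      [7,8] "clearly" : S\PP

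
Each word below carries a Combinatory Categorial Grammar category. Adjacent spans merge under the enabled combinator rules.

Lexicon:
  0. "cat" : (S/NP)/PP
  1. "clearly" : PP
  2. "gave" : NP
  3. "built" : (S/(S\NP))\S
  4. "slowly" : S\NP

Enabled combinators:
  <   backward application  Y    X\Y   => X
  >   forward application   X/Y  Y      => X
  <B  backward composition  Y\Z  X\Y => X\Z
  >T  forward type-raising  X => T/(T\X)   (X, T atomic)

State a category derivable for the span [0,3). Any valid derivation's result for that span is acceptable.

S

[0,5] S   >
  [0,4] S/(S\NP)   <
    [0,3] S   >
      [0,2] S/NP   >
        [0,1] "cat" : (S/NP)/PP
        [1,2] "clearly" : PP
      [2,3] "gave" : NP
    [3,4] "built" : (S/(S\NP))\S
  [4,5] "slowly" : S\NP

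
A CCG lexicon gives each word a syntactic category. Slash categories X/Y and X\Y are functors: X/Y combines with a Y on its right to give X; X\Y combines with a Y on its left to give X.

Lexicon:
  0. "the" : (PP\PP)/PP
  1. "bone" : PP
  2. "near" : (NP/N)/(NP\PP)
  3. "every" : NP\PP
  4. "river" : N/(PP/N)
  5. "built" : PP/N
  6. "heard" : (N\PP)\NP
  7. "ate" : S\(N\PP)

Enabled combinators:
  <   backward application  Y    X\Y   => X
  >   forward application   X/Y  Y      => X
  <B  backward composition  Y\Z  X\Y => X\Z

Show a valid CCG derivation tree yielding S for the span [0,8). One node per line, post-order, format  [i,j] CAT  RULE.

[0,1] (PP\PP)/PP  lex  "the"
[1,2] PP  lex  "bone"
[0,2] PP\PP  >  k=1
[2,3] (NP/N)/(NP\PP)  lex  "near"
[3,4] NP\PP  lex  "every"
[2,4] NP/N  >  k=3
[4,5] N/(PP/N)  lex  "river"
[5,6] PP/N  lex  "built"
[4,6] N  >  k=5
[2,6] NP  >  k=4
[6,7] (N\PP)\NP  lex  "heard"
[2,7] N\PP  <  k=6
[0,7] N\PP  <B  k=2
[7,8] S\(N\PP)  lex  "ate"
[0,8] S  <  k=7

[0,8] S   <
  [0,7] N\PP   <B
    [0,2] PP\PP   >
      [0,1] "the" : (PP\PP)/PP
      [1,2] "bone" : PP
    [2,7] N\PP   <
      [2,6] NP   >
        [2,4] NP/N   >
          [2,3] "near" : (NP/N)/(NP\PP)
          [3,4] "every" : NP\PP
        [4,6] N   >
          [4,5] "river" : N/(PP/N)
          [5,6] "built" : PP/N
      [6,7] "heard" : (N\PP)\NP
  [7,8] "ate" : S\(N\PP)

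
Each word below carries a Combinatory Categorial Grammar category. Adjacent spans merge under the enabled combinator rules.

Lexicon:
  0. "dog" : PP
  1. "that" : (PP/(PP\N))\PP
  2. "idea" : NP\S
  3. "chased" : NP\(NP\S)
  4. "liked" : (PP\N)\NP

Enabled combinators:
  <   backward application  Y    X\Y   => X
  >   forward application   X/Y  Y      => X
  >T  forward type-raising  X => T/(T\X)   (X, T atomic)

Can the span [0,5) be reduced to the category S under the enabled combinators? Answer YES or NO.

PP (PP/(PP\N))\PP NP\S NP\(NP\S) (PP\N)\NP
CKY chart[0,5] = {N/(N\PP), NP/(NP\PP), PP, PP/(PP\PP), S/(S\PP)}; S ∉ chart

NO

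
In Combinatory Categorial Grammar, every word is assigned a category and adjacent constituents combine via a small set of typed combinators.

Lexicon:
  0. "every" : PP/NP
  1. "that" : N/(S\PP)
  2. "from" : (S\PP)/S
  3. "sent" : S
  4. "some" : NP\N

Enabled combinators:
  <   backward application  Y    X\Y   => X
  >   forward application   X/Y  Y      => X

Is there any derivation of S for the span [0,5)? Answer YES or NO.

NO

PP/NP N/(S\PP) (S\PP)/S S NP\N
CKY chart[0,5] = {PP}; S ∉ chart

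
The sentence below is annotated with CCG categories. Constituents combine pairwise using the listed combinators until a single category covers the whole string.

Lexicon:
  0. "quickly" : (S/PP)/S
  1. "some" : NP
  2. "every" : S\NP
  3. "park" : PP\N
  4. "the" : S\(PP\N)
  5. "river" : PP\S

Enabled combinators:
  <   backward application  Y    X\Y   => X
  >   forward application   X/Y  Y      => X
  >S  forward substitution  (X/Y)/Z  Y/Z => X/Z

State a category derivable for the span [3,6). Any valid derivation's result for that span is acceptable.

[0,6] S   >
  [0,3] S/PP   >
    [0,1] "quickly" : (S/PP)/S
    [1,3] S   <
      [1,2] "some" : NP
      [2,3] "every" : S\NP
  [3,6] PP   <
    [3,5] S   <
      [3,4] "park" : PP\N
      [4,5] "the" : S\(PP\N)
    [5,6] "river" : PP\S

PP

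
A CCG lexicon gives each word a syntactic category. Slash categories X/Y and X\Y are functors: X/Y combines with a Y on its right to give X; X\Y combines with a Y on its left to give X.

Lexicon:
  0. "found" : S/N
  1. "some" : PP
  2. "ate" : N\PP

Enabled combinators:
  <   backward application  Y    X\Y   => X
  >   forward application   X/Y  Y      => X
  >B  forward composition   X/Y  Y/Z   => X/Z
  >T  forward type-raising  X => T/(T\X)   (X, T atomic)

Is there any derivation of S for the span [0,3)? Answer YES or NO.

[0,3] S   >
  [0,1] "found" : S/N
  [1,3] N   >
    [1,2] N/(N\PP)   >T
      [1,2] "some" : PP
    [2,3] "ate" : N\PP

YES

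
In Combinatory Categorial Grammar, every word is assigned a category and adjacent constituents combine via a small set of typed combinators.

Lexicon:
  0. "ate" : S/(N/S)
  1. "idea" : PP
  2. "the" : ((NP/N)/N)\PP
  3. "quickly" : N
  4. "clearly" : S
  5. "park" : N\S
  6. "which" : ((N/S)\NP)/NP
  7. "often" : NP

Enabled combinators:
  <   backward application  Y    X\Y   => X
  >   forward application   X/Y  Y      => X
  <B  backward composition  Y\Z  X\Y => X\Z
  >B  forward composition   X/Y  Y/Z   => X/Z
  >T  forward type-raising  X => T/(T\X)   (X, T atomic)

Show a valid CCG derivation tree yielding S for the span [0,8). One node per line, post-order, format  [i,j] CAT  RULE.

[0,8] S   >
  [0,1] "ate" : S/(N/S)
  [1,8] N/S   <
    [1,6] NP   >
      [1,4] NP/N   >
        [1,3] (NP/N)/N   <
          [1,2] "idea" : PP
          [2,3] "the" : ((NP/N)/N)\PP
        [3,4] "quickly" : N
      [4,6] N   <
        [4,5] "clearly" : S
        [5,6] "park" : N\S
    [6,8] (N/S)\NP   >
      [6,7] "which" : ((N/S)\NP)/NP
      [7,8] "often" : NP

[0,1] S/(N/S)  lex  "ate"
[1,2] PP  lex  "idea"
[2,3] ((NP/N)/N)\PP  lex  "the"
[1,3] (NP/N)/N  <  k=2
[3,4] N  lex  "quickly"
[1,4] NP/N  >  k=3
[4,5] S  lex  "clearly"
[5,6] N\S  lex  "park"
[4,6] N  <  k=5
[1,6] NP  >  k=4
[6,7] ((N/S)\NP)/NP  lex  "which"
[7,8] NP  lex  "often"
[6,8] (N/S)\NP  >  k=7
[1,8] N/S  <  k=6
[0,8] S  >  k=1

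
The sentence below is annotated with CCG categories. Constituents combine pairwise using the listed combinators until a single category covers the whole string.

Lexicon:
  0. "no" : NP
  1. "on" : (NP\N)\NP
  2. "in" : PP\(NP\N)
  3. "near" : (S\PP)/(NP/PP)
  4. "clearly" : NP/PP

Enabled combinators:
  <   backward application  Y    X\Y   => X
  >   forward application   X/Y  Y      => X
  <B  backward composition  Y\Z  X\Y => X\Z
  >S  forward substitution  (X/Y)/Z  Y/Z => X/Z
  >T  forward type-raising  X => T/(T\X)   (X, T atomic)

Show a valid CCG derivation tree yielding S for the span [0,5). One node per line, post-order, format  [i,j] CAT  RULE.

[0,1] NP  lex  "no"
[0,1] PP/(PP\NP)  >T
[1,2] (NP\N)\NP  lex  "on"
[2,3] PP\(NP\N)  lex  "in"
[1,3] PP\NP  <B  k=2
[0,3] PP  >  k=1
[3,4] (S\PP)/(NP/PP)  lex  "near"
[4,5] NP/PP  lex  "clearly"
[3,5] S\PP  >  k=4
[0,5] S  <  k=3

[0,5] S   <
  [0,3] PP   >
    [0,1] PP/(PP\NP)   >T
      [0,1] "no" : NP
    [1,3] PP\NP   <B
      [1,2] "on" : (NP\N)\NP
      [2,3] "in" : PP\(NP\N)
  [3,5] S\PP   >
    [3,4] "near" : (S\PP)/(NP/PP)
    [4,5] "clearly" : NP/PP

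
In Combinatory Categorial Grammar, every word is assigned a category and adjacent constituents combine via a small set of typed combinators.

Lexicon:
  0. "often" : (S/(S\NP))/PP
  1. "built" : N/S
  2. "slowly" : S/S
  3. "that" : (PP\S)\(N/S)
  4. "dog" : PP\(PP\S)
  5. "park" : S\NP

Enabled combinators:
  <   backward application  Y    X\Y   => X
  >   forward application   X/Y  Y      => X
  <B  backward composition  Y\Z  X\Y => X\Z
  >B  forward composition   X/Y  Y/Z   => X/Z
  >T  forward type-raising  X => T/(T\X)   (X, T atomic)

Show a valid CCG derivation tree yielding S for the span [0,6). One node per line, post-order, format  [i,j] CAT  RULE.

[0,6] S   >
  [0,5] S/(S\NP)   >
    [0,1] "often" : (S/(S\NP))/PP
    [1,5] PP   <
      [1,4] PP\S   <
        [1,3] N/S   >B
          [1,2] "built" : N/S
          [2,3] "slowly" : S/S
        [3,4] "that" : (PP\S)\(N/S)
      [4,5] "dog" : PP\(PP\S)
  [5,6] "park" : S\NP

[0,1] (S/(S\NP))/PP  lex  "often"
[1,2] N/S  lex  "built"
[2,3] S/S  lex  "slowly"
[1,3] N/S  >B  k=2
[3,4] (PP\S)\(N/S)  lex  "that"
[1,4] PP\S  <  k=3
[4,5] PP\(PP\S)  lex  "dog"
[1,5] PP  <  k=4
[0,5] S/(S\NP)  >  k=1
[5,6] S\NP  lex  "park"
[0,6] S  >  k=5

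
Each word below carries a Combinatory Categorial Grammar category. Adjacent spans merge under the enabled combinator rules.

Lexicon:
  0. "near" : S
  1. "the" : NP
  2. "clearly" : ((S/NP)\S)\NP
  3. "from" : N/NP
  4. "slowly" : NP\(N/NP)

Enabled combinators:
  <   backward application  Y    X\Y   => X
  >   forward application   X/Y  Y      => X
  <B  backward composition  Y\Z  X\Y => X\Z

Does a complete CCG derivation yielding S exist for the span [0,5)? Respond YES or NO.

[0,5] S   >
  [0,3] S/NP   <
    [0,1] "near" : S
    [1,3] (S/NP)\S   <
      [1,2] "the" : NP
      [2,3] "clearly" : ((S/NP)\S)\NP
  [3,5] NP   <
    [3,4] "from" : N/NP
    [4,5] "slowly" : NP\(N/NP)

YES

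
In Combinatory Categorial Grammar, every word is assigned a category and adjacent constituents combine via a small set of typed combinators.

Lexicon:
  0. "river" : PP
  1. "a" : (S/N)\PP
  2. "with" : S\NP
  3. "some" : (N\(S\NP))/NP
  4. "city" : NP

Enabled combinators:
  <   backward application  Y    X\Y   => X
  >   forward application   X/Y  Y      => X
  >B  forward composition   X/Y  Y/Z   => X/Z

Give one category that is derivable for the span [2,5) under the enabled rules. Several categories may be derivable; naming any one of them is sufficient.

N

[0,5] S   >
  [0,2] S/N   <
    [0,1] "river" : PP
    [1,2] "a" : (S/N)\PP
  [2,5] N   <
    [2,3] "with" : S\NP
    [3,5] N\(S\NP)   >
      [3,4] "some" : (N\(S\NP))/NP
      [4,5] "city" : NP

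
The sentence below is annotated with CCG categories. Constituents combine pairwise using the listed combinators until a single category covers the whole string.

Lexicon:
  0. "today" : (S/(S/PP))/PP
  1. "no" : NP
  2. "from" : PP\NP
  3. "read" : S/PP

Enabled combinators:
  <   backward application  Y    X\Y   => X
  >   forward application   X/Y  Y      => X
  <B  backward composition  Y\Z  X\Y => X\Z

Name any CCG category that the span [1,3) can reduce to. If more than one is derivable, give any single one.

PP

[0,4] S   >
  [0,3] S/(S/PP)   >
    [0,1] "today" : (S/(S/PP))/PP
    [1,3] PP   <
      [1,2] "no" : NP
      [2,3] "from" : PP\NP
  [3,4] "read" : S/PP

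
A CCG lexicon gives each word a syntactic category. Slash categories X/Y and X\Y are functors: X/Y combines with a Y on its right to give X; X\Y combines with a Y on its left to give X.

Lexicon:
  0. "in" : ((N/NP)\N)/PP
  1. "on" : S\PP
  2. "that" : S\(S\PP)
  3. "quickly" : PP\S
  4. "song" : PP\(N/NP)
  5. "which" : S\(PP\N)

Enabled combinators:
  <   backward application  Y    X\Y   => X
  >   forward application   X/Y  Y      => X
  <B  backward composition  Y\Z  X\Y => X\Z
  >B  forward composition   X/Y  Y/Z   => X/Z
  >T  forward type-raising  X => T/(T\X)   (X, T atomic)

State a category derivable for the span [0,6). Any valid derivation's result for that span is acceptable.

S

[0,6] S   <
  [0,5] PP\N   <B
    [0,4] (N/NP)\N   >
      [0,1] "in" : ((N/NP)\N)/PP
      [1,4] PP   <
        [1,3] S   <
          [1,2] "on" : S\PP
          [2,3] "that" : S\(S\PP)
        [3,4] "quickly" : PP\S
    [4,5] "song" : PP\(N/NP)
  [5,6] "which" : S\(PP\N)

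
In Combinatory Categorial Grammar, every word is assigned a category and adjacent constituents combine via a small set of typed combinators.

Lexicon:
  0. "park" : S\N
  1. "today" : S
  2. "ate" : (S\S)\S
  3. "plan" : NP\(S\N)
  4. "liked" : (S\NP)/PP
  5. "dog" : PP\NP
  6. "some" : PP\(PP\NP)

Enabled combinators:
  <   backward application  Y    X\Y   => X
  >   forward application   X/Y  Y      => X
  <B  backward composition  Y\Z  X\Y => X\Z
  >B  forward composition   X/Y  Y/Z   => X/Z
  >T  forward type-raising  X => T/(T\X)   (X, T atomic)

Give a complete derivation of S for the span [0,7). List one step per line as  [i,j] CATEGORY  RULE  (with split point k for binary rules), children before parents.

[0,7] S   <
  [0,4] NP   <
    [0,3] S\N   <B
      [0,1] "park" : S\N
      [1,3] S\S   <
        [1,2] "today" : S
        [2,3] "ate" : (S\S)\S
    [3,4] "plan" : NP\(S\N)
  [4,7] S\NP   >
    [4,5] "liked" : (S\NP)/PP
    [5,7] PP   <
      [5,6] "dog" : PP\NP
      [6,7] "some" : PP\(PP\NP)

[0,1] S\N  lex  "park"
[1,2] S  lex  "today"
[2,3] (S\S)\S  lex  "ate"
[1,3] S\S  <  k=2
[0,3] S\N  <B  k=1
[3,4] NP\(S\N)  lex  "plan"
[0,4] NP  <  k=3
[4,5] (S\NP)/PP  lex  "liked"
[5,6] PP\NP  lex  "dog"
[6,7] PP\(PP\NP)  lex  "some"
[5,7] PP  <  k=6
[4,7] S\NP  >  k=5
[0,7] S  <  k=4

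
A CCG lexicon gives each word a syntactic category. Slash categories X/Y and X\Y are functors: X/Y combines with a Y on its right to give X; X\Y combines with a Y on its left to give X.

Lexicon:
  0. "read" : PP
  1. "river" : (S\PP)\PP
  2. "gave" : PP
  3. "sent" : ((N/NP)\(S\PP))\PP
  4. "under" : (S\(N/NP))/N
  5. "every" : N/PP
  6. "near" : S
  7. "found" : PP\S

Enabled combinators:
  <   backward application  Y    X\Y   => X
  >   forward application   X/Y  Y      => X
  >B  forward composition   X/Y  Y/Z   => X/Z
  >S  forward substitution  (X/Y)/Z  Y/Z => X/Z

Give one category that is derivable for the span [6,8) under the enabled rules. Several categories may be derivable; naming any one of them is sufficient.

PP

[0,8] S   <
  [0,4] N/NP   <
    [0,2] S\PP   <
      [0,1] "read" : PP
      [1,2] "river" : (S\PP)\PP
    [2,4] (N/NP)\(S\PP)   <
      [2,3] "gave" : PP
      [3,4] "sent" : ((N/NP)\(S\PP))\PP
  [4,8] S\(N/NP)   >
    [4,5] "under" : (S\(N/NP))/N
    [5,8] N   >
      [5,6] "every" : N/PP
      [6,8] PP   <
        [6,7] "near" : S
        [7,8] "found" : PP\S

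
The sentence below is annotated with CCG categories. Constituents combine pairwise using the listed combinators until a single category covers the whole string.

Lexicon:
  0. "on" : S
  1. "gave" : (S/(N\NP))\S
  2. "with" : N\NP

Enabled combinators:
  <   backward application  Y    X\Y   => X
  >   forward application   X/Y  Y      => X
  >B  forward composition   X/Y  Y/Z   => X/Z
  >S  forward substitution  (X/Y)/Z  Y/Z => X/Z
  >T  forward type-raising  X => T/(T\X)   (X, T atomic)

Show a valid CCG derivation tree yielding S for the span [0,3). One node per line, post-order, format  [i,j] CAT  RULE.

[0,1] S  lex  "on"
[1,2] (S/(N\NP))\S  lex  "gave"
[0,2] S/(N\NP)  <  k=1
[2,3] N\NP  lex  "with"
[0,3] S  >  k=2

[0,3] S   >
  [0,2] S/(N\NP)   <
    [0,1] "on" : S
    [1,2] "gave" : (S/(N\NP))\S
  [2,3] "with" : N\NP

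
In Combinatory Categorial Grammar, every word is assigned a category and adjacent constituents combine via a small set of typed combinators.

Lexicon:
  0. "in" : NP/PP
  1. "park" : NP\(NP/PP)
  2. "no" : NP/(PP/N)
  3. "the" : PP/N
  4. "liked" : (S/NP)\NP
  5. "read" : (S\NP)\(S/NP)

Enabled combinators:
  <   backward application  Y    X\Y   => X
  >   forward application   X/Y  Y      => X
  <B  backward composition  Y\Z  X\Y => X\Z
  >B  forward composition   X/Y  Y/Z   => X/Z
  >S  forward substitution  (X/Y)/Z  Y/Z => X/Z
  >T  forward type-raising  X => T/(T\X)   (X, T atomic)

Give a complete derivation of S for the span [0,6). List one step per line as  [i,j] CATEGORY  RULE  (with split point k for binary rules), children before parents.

[0,1] NP/PP  lex  "in"
[1,2] NP\(NP/PP)  lex  "park"
[0,2] NP  <  k=1
[2,3] NP/(PP/N)  lex  "no"
[3,4] PP/N  lex  "the"
[2,4] NP  >  k=3
[4,5] (S/NP)\NP  lex  "liked"
[2,5] S/NP  <  k=4
[5,6] (S\NP)\(S/NP)  lex  "read"
[2,6] S\NP  <  k=5
[0,6] S  <  k=2

[0,6] S   <
  [0,2] NP   <
    [0,1] "in" : NP/PP
    [1,2] "park" : NP\(NP/PP)
  [2,6] S\NP   <
    [2,5] S/NP   <
      [2,4] NP   >
        [2,3] "no" : NP/(PP/N)
        [3,4] "the" : PP/N
      [4,5] "liked" : (S/NP)\NP
    [5,6] "read" : (S\NP)\(S/NP)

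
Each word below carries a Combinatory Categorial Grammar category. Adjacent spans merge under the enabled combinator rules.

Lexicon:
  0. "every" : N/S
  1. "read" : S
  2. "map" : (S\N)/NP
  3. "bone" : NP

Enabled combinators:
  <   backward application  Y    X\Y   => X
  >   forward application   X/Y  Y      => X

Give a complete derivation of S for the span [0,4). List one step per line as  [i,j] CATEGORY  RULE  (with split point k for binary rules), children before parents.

[0,4] S   <
  [0,2] N   >
    [0,1] "every" : N/S
    [1,2] "read" : S
  [2,4] S\N   >
    [2,3] "map" : (S\N)/NP
    [3,4] "bone" : NP

[0,1] N/S  lex  "every"
[1,2] S  lex  "read"
[0,2] N  >  k=1
[2,3] (S\N)/NP  lex  "map"
[3,4] NP  lex  "bone"
[2,4] S\N  >  k=3
[0,4] S  <  k=2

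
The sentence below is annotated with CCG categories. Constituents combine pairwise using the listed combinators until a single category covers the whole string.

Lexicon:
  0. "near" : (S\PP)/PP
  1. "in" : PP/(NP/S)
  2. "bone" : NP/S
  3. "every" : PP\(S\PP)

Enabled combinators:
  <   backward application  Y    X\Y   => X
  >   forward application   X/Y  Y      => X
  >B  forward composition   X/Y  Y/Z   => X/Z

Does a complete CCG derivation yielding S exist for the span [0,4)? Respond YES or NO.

NO

(S\PP)/PP PP/(NP/S) NP/S PP\(S\PP)
CKY chart[0,4] = {PP}; S ∉ chart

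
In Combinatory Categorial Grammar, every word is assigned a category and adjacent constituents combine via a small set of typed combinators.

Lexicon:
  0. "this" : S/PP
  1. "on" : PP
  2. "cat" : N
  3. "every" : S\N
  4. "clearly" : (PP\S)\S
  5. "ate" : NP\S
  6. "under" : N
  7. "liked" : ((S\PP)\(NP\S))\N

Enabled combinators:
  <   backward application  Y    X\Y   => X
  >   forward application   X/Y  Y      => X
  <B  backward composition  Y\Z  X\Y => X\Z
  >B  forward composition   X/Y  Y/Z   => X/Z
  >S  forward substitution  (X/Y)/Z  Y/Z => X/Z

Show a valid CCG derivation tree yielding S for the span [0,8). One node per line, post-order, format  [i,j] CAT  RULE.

[0,1] S/PP  lex  "this"
[1,2] PP  lex  "on"
[0,2] S  >  k=1
[2,3] N  lex  "cat"
[3,4] S\N  lex  "every"
[2,4] S  <  k=3
[4,5] (PP\S)\S  lex  "clearly"
[2,5] PP\S  <  k=4
[0,5] PP  <  k=2
[5,6] NP\S  lex  "ate"
[6,7] N  lex  "under"
[7,8] ((S\PP)\(NP\S))\N  lex  "liked"
[6,8] (S\PP)\(NP\S)  <  k=7
[5,8] S\PP  <  k=6
[0,8] S  <  k=5

[0,8] S   <
  [0,5] PP   <
    [0,2] S   >
      [0,1] "this" : S/PP
      [1,2] "on" : PP
    [2,5] PP\S   <
      [2,4] S   <
        [2,3] "cat" : N
        [3,4] "every" : S\N
      [4,5] "clearly" : (PP\S)\S
  [5,8] S\PP   <
    [5,6] "ate" : NP\S
    [6,8] (S\PP)\(NP\S)   <
      [6,7] "under" : N
      [7,8] "liked" : ((S\PP)\(NP\S))\N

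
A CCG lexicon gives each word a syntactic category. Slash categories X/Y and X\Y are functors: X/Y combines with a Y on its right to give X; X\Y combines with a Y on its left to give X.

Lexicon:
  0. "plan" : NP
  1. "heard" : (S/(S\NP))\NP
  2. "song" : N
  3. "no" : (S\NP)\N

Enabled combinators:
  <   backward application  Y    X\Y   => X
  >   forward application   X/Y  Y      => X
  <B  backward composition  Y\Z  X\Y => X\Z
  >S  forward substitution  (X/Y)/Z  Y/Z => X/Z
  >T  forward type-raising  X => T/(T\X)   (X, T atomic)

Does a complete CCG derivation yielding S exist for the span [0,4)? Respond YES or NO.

[0,4] S   >
  [0,2] S/(S\NP)   <
    [0,1] "plan" : NP
    [1,2] "heard" : (S/(S\NP))\NP
  [2,4] S\NP   <
    [2,3] "song" : N
    [3,4] "no" : (S\NP)\N

YES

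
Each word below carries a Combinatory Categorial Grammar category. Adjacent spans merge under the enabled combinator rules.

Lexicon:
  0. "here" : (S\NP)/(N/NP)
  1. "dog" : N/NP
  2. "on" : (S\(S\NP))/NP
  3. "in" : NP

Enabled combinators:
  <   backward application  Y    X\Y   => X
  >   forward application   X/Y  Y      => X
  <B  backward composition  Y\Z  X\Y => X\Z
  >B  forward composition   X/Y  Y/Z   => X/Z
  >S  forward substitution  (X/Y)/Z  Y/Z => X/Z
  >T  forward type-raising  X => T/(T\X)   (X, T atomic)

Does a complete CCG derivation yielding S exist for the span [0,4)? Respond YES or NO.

YES

[0,4] S   <
  [0,2] S\NP   >
    [0,1] "here" : (S\NP)/(N/NP)
    [1,2] "dog" : N/NP
  [2,4] S\(S\NP)   >
    [2,3] "on" : (S\(S\NP))/NP
    [3,4] "in" : NP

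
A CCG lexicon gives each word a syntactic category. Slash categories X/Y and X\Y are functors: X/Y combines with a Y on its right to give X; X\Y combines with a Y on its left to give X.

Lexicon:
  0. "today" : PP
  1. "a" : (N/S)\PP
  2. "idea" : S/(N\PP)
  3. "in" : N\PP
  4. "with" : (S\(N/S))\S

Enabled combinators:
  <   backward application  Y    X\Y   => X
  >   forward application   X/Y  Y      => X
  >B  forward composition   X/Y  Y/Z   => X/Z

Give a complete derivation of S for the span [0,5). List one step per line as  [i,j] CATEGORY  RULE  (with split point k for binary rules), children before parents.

[0,5] S   <
  [0,2] N/S   <
    [0,1] "today" : PP
    [1,2] "a" : (N/S)\PP
  [2,5] S\(N/S)   <
    [2,4] S   >
      [2,3] "idea" : S/(N\PP)
      [3,4] "in" : N\PP
    [4,5] "with" : (S\(N/S))\S

[0,1] PP  lex  "today"
[1,2] (N/S)\PP  lex  "a"
[0,2] N/S  <  k=1
[2,3] S/(N\PP)  lex  "idea"
[3,4] N\PP  lex  "in"
[2,4] S  >  k=3
[4,5] (S\(N/S))\S  lex  "with"
[2,5] S\(N/S)  <  k=4
[0,5] S  <  k=2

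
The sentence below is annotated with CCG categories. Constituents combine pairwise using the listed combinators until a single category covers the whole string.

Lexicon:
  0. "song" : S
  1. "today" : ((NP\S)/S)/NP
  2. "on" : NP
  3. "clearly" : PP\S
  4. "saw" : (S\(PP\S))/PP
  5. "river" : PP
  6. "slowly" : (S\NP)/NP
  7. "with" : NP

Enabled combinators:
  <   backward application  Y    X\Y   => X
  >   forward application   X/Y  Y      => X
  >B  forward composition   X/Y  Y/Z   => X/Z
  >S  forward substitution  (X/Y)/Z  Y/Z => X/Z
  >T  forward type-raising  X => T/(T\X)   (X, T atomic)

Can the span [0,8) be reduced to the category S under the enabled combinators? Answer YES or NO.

YES

[0,8] S   <
  [0,6] NP   <
    [0,1] "song" : S
    [1,6] NP\S   >
      [1,3] (NP\S)/S   >
        [1,2] "today" : ((NP\S)/S)/NP
        [2,3] "on" : NP
      [3,6] S   <
        [3,4] "clearly" : PP\S
        [4,6] S\(PP\S)   >
          [4,5] "saw" : (S\(PP\S))/PP
          [5,6] "river" : PP
  [6,8] S\NP   >
    [6,7] "slowly" : (S\NP)/NP
    [7,8] "with" : NP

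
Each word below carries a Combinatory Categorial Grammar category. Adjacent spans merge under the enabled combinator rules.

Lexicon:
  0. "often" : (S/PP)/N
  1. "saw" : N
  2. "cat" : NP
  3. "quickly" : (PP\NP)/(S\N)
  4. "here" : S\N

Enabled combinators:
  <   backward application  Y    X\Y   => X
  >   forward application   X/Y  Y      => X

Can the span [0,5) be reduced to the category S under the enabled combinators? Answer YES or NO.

YES

[0,5] S   >
  [0,2] S/PP   >
    [0,1] "often" : (S/PP)/N
    [1,2] "saw" : N
  [2,5] PP   <
    [2,3] "cat" : NP
    [3,5] PP\NP   >
      [3,4] "quickly" : (PP\NP)/(S\N)
      [4,5] "here" : S\N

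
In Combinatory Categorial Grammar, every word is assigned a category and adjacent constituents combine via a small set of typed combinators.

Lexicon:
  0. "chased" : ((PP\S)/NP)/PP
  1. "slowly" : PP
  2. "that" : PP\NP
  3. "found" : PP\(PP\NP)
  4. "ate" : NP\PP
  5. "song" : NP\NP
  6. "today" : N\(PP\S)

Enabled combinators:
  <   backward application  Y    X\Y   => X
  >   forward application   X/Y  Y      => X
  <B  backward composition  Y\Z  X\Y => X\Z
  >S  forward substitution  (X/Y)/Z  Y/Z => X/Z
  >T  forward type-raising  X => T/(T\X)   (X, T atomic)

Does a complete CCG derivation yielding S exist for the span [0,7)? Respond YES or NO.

((PP\S)/NP)/PP PP PP\NP PP\(PP\NP) NP\PP NP\NP N\(PP\S)
CKY chart[0,7] = {N, N/(N\N), NP/(NP\N), PP/(PP\N), S/(S\N)}; S ∉ chart

NO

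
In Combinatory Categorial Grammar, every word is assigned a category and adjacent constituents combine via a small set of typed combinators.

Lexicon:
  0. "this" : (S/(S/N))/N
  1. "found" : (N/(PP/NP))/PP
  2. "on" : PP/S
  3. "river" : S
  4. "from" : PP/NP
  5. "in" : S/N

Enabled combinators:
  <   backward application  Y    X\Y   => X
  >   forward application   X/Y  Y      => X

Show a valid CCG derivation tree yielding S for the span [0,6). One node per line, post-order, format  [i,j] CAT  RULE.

[0,6] S   >
  [0,5] S/(S/N)   >
    [0,1] "this" : (S/(S/N))/N
    [1,5] N   >
      [1,4] N/(PP/NP)   >
        [1,2] "found" : (N/(PP/NP))/PP
        [2,4] PP   >
          [2,3] "on" : PP/S
          [3,4] "river" : S
      [4,5] "from" : PP/NP
  [5,6] "in" : S/N

[0,1] (S/(S/N))/N  lex  "this"
[1,2] (N/(PP/NP))/PP  lex  "found"
[2,3] PP/S  lex  "on"
[3,4] S  lex  "river"
[2,4] PP  >  k=3
[1,4] N/(PP/NP)  >  k=2
[4,5] PP/NP  lex  "from"
[1,5] N  >  k=4
[0,5] S/(S/N)  >  k=1
[5,6] S/N  lex  "in"
[0,6] S  >  k=5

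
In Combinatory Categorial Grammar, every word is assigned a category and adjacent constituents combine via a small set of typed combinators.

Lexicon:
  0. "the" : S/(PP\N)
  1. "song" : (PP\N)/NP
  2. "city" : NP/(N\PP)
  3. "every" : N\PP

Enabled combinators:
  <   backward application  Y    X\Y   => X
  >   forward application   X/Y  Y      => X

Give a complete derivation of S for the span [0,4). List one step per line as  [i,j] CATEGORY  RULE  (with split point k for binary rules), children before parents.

[0,1] S/(PP\N)  lex  "the"
[1,2] (PP\N)/NP  lex  "song"
[2,3] NP/(N\PP)  lex  "city"
[3,4] N\PP  lex  "every"
[2,4] NP  >  k=3
[1,4] PP\N  >  k=2
[0,4] S  >  k=1

[0,4] S   >
  [0,1] "the" : S/(PP\N)
  [1,4] PP\N   >
    [1,2] "song" : (PP\N)/NP
    [2,4] NP   >
      [2,3] "city" : NP/(N\PP)
      [3,4] "every" : N\PP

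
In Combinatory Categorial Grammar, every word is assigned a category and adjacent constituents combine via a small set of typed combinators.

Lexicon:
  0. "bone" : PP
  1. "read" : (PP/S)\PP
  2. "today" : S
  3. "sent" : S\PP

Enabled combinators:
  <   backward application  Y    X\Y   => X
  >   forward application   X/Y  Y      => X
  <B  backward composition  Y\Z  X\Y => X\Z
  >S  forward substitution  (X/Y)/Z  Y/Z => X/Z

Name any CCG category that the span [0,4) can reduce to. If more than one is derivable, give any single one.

[0,4] S   <
  [0,3] PP   >
    [0,2] PP/S   <
      [0,1] "bone" : PP
      [1,2] "read" : (PP/S)\PP
    [2,3] "today" : S
  [3,4] "sent" : S\PP

S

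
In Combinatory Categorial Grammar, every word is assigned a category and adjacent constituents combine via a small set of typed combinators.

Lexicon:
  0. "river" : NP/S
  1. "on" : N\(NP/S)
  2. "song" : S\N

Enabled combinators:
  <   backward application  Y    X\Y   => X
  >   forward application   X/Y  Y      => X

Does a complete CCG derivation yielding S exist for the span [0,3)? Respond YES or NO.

[0,3] S   <
  [0,2] N   <
    [0,1] "river" : NP/S
    [1,2] "on" : N\(NP/S)
  [2,3] "song" : S\N

YES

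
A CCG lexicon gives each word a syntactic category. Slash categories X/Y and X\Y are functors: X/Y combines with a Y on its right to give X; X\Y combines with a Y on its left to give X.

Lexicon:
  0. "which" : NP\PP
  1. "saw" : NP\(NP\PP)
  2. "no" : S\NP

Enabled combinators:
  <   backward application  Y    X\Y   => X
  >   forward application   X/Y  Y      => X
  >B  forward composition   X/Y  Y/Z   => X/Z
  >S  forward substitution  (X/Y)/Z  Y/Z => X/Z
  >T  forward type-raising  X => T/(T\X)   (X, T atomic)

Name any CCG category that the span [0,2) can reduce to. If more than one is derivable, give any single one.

[0,3] S   <
  [0,2] NP   <
    [0,1] "which" : NP\PP
    [1,2] "saw" : NP\(NP\PP)
  [2,3] "no" : S\NP

NP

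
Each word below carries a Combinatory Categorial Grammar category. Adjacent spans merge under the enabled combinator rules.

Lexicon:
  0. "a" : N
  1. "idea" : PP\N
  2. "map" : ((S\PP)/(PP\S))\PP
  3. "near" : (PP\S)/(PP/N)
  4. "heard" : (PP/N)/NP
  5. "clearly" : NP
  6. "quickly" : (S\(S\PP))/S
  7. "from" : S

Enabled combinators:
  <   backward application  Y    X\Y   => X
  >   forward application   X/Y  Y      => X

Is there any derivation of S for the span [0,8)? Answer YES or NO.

YES

[0,8] S   <
  [0,6] S\PP   >
    [0,3] (S\PP)/(PP\S)   <
      [0,2] PP   <
        [0,1] "a" : N
        [1,2] "idea" : PP\N
      [2,3] "map" : ((S\PP)/(PP\S))\PP
    [3,6] PP\S   >
      [3,4] "near" : (PP\S)/(PP/N)
      [4,6] PP/N   >
        [4,5] "heard" : (PP/N)/NP
        [5,6] "clearly" : NP
  [6,8] S\(S\PP)   >
    [6,7] "quickly" : (S\(S\PP))/S
    [7,8] "from" : S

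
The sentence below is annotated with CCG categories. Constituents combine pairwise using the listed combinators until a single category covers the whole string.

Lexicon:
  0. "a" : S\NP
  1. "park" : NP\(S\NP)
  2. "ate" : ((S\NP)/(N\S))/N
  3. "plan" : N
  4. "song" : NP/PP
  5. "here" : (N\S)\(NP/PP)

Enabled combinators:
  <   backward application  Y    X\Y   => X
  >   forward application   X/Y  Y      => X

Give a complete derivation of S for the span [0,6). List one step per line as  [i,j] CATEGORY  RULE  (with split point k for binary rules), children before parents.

[0,1] S\NP  lex  "a"
[1,2] NP\(S\NP)  lex  "park"
[0,2] NP  <  k=1
[2,3] ((S\NP)/(N\S))/N  lex  "ate"
[3,4] N  lex  "plan"
[2,4] (S\NP)/(N\S)  >  k=3
[4,5] NP/PP  lex  "song"
[5,6] (N\S)\(NP/PP)  lex  "here"
[4,6] N\S  <  k=5
[2,6] S\NP  >  k=4
[0,6] S  <  k=2

[0,6] S   <
  [0,2] NP   <
    [0,1] "a" : S\NP
    [1,2] "park" : NP\(S\NP)
  [2,6] S\NP   >
    [2,4] (S\NP)/(N\S)   >
      [2,3] "ate" : ((S\NP)/(N\S))/N
      [3,4] "plan" : N
    [4,6] N\S   <
      [4,5] "song" : NP/PP
      [5,6] "here" : (N\S)\(NP/PP)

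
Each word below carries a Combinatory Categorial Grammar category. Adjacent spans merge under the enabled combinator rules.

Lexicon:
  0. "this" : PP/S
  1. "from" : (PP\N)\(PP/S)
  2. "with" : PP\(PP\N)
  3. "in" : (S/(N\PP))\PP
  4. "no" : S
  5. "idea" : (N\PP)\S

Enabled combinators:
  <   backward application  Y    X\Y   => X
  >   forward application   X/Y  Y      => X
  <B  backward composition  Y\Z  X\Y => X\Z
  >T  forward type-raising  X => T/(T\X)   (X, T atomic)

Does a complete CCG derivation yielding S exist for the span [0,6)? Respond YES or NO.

[0,6] S   >
  [0,4] S/(N\PP)   <
    [0,3] PP   <
      [0,2] PP\N   <
        [0,1] "this" : PP/S
        [1,2] "from" : (PP\N)\(PP/S)
      [2,3] "with" : PP\(PP\N)
    [3,4] "in" : (S/(N\PP))\PP
  [4,6] N\PP   <
    [4,5] "no" : S
    [5,6] "idea" : (N\PP)\S

YES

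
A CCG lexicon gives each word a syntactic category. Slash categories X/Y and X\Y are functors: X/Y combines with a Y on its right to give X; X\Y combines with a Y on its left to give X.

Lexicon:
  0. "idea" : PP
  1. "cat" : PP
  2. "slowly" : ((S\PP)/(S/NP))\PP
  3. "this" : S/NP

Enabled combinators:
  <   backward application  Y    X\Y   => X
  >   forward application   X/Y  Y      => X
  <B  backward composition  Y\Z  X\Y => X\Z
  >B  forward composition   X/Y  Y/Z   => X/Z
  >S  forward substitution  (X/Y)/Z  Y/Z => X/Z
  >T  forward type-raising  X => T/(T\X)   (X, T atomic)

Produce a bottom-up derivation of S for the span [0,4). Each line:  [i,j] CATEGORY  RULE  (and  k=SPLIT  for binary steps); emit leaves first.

[0,4] S   <
  [0,1] "idea" : PP
  [1,4] S\PP   >
    [1,3] (S\PP)/(S/NP)   <
      [1,2] "cat" : PP
      [2,3] "slowly" : ((S\PP)/(S/NP))\PP
    [3,4] "this" : S/NP

[0,1] PP  lex  "idea"
[1,2] PP  lex  "cat"
[2,3] ((S\PP)/(S/NP))\PP  lex  "slowly"
[1,3] (S\PP)/(S/NP)  <  k=2
[3,4] S/NP  lex  "this"
[1,4] S\PP  >  k=3
[0,4] S  <  k=1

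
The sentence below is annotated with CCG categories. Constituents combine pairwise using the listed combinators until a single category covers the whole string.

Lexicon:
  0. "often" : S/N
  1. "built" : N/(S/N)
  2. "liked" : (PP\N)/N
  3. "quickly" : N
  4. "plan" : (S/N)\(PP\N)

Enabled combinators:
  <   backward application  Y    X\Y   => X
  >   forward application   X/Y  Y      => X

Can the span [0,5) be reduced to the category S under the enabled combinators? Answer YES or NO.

YES

[0,5] S   >
  [0,1] "often" : S/N
  [1,5] N   >
    [1,2] "built" : N/(S/N)
    [2,5] S/N   <
      [2,4] PP\N   >
        [2,3] "liked" : (PP\N)/N
        [3,4] "quickly" : N
      [4,5] "plan" : (S/N)\(PP\N)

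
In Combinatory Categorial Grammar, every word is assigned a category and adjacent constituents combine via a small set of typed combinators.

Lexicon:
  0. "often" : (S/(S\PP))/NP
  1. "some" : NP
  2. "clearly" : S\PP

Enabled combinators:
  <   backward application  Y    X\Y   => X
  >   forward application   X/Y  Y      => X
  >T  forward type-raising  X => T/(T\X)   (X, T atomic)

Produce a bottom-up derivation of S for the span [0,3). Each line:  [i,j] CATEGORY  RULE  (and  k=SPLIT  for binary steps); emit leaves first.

[0,3] S   >
  [0,2] S/(S\PP)   >
    [0,1] "often" : (S/(S\PP))/NP
    [1,2] "some" : NP
  [2,3] "clearly" : S\PP

[0,1] (S/(S\PP))/NP  lex  "often"
[1,2] NP  lex  "some"
[0,2] S/(S\PP)  >  k=1
[2,3] S\PP  lex  "clearly"
[0,3] S  >  k=2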